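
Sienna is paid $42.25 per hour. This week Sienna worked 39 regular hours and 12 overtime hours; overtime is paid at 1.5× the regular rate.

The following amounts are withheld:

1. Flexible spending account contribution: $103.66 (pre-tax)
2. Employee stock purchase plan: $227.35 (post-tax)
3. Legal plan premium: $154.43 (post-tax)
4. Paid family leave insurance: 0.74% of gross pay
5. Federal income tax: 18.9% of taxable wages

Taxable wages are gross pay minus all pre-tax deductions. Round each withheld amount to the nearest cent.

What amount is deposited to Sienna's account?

$1469.42

Regular pay: 39 × $42.25 = $1647.75
Overtime pay: 12 × $42.25 × 1.5 = $760.50
Gross pay = $1647.75 + $760.50 = $2408.25
Flexible spending account contribution: $103.66
Taxable wages = $2408.25 − $103.66 = $2304.59
Federal income tax: $2304.59 × 0.189 = $435.57
Paid family leave insurance: $2408.25 × 0.0074 = $17.82
Legal plan premium: $154.43
Employee stock purchase plan: $227.35
Total deductions = $103.66 + $435.57 + $17.82 + $154.43 + $227.35 = $938.83
Net pay = $2408.25 − $938.83 = $1469.42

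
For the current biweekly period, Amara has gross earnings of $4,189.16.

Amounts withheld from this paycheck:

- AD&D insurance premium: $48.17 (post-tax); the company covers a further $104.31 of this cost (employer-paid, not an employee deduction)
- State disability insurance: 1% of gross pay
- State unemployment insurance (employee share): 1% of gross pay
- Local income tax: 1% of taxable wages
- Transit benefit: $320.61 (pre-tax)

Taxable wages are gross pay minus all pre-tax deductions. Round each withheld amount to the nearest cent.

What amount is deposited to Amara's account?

Transit benefit: $320.61
Taxable wages = $4,189.16 − $320.61 = $3,868.55
Local income tax: $3,868.55 × 0.01 = $38.69
State unemployment insurance (employee share): $4,189.16 × 0.01 = $41.89
State disability insurance: $4,189.16 × 0.01 = $41.89
AD&D insurance premium: $48.17
(Employer's $104.31 toward AD&D insurance premium is not withheld from the employee.)
Total deductions = $320.61 + $38.69 + $41.89 + $41.89 + $48.17 = $491.25
Net pay = $4,189.16 − $491.25 = $3,697.91

$3,697.91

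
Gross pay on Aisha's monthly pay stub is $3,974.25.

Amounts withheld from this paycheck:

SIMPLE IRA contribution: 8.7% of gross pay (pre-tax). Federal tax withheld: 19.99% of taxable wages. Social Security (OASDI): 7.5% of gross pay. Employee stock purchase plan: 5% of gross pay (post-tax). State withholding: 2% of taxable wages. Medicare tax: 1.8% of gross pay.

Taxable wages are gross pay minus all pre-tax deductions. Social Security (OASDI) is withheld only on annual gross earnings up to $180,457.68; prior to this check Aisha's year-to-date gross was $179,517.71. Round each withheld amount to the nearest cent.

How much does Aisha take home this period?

$2,489.83

SIMPLE IRA contribution: $3,974.25 × 0.087 = $345.76
Taxable wages = $3,974.25 − $345.76 = $3,628.49
Federal tax withheld: $3,628.49 × 0.1999 = $725.34
State withholding: $3,628.49 × 0.02 = $72.57
Medicare tax: $3,974.25 × 0.018 = $71.54
Social Security (OASDI): only $180,457.68 − $179,517.71 = $939.97 of this check is subject → $939.97 × 0.075 = $70.50
Employee stock purchase plan: $3,974.25 × 0.05 = $198.71
Total deductions = $345.76 + $725.34 + $72.57 + $71.54 + $70.50 + $198.71 = $1,484.42
Net pay = $3,974.25 − $1,484.42 = $2,489.83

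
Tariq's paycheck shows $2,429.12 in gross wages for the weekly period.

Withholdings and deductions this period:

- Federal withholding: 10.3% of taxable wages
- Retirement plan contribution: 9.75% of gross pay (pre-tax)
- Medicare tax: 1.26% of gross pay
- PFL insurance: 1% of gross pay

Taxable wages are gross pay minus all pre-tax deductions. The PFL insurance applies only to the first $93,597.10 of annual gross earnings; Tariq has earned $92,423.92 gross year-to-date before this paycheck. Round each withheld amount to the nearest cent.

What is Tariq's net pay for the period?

$1,924.14

Retirement plan contribution: $2,429.12 × 0.0975 = $236.84
Taxable wages = $2,429.12 − $236.84 = $2,192.28
Federal withholding: $2,192.28 × 0.103 = $225.80
PFL insurance: only $93,597.10 − $92,423.92 = $1,173.18 of this check is subject → $1,173.18 × 0.01 = $11.73
Medicare tax: $2,429.12 × 0.0126 = $30.61
Total deductions = $236.84 + $225.80 + $11.73 + $30.61 = $504.98
Net pay = $2,429.12 − $504.98 = $1,924.14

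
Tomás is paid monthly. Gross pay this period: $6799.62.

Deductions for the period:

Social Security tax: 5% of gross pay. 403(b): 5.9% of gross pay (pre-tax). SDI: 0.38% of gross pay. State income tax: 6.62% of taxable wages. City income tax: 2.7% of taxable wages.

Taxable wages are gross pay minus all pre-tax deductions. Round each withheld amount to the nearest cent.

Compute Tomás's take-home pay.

$5436.28

403(b): $6799.62 × 0.059 = $401.18
Taxable wages = $6799.62 − $401.18 = $6398.44
City income tax: $6398.44 × 0.027 = $172.76
State income tax: $6398.44 × 0.0662 = $423.58
SDI: $6799.62 × 0.0038 = $25.84
Social Security tax: $6799.62 × 0.05 = $339.98
Total deductions = $401.18 + $172.76 + $423.58 + $25.84 + $339.98 = $1363.34
Net pay = $6799.62 − $1363.34 = $5436.28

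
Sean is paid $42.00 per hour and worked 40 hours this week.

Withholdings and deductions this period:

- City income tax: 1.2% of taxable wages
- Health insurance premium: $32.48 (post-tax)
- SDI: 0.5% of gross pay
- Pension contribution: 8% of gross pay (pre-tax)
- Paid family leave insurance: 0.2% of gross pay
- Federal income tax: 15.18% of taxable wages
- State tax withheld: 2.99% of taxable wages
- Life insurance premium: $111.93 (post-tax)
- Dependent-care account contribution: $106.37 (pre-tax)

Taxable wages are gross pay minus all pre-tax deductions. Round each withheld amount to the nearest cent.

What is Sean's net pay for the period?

Gross pay: 40 × $42.00 = $1,680.00
Dependent-care account contribution: $106.37
Pension contribution: $1,680.00 × 0.08 = $134.40
Pre-tax total = $106.37 + $134.40 = $240.77
Taxable wages = $1,680.00 − $240.77 = $1,439.23
State tax withheld: $1,439.23 × 0.0299 = $43.03
City income tax: $1,439.23 × 0.012 = $17.27
Federal income tax: $1,439.23 × 0.1518 = $218.48
SDI: $1,680.00 × 0.005 = $8.40
Paid family leave insurance: $1,680.00 × 0.002 = $3.36
Health insurance premium: $32.48
Life insurance premium: $111.93
Total deductions = $106.37 + $134.40 + $43.03 + $17.27 + $218.48 + $8.40 + $3.36 + $32.48 + $111.93 = $675.72
Net pay = $1,680.00 − $675.72 = $1,004.28

$1,004.28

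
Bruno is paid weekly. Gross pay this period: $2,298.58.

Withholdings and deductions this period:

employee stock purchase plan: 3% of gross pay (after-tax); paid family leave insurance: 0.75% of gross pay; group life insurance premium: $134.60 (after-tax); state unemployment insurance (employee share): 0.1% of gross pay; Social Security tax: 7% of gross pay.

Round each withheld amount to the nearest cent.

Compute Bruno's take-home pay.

$1,914.58

State unemployment insurance (employee share): $2,298.58 × 0.001 = $2.30
Paid family leave insurance: $2,298.58 × 0.0075 = $17.24
Social Security tax: $2,298.58 × 0.07 = $160.90
Employee stock purchase plan: $2,298.58 × 0.03 = $68.96
Group life insurance premium: $134.60
Total deductions = $2.30 + $17.24 + $160.90 + $68.96 + $134.60 = $384.00
Net pay = $2,298.58 − $384.00 = $1,914.58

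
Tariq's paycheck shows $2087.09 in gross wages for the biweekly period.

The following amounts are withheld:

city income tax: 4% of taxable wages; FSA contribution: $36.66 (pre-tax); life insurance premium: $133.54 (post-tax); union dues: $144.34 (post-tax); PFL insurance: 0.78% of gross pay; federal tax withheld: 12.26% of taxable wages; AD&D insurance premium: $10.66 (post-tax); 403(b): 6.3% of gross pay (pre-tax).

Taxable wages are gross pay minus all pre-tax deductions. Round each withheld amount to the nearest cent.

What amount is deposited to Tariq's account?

$1302.10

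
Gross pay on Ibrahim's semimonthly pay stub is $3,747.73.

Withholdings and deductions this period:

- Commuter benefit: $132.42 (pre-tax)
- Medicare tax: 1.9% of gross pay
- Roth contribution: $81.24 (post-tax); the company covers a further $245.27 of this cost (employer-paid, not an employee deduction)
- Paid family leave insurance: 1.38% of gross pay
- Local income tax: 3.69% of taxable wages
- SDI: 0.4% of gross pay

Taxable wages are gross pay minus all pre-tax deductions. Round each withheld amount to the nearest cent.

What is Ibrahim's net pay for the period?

$3,262.75

Commuter benefit: $132.42
Taxable wages = $3,747.73 − $132.42 = $3,615.31
Local income tax: $3,615.31 × 0.0369 = $133.40
SDI: $3,747.73 × 0.004 = $14.99
Medicare tax: $3,747.73 × 0.019 = $71.21
Paid family leave insurance: $3,747.73 × 0.0138 = $51.72
Roth contribution: $81.24
(Employer's $245.27 toward Roth contribution is not withheld from the employee.)
Total deductions = $132.42 + $133.40 + $14.99 + $71.21 + $51.72 + $81.24 = $484.98
Net pay = $3,747.73 − $484.98 = $3,262.75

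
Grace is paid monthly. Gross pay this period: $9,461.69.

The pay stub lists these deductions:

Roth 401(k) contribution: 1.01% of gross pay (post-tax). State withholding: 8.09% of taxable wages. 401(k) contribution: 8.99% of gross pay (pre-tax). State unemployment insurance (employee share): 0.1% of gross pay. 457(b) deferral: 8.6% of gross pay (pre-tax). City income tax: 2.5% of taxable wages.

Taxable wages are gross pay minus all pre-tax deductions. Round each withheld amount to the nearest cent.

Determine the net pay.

457(b) deferral: $9,461.69 × 0.086 = $813.71
401(k) contribution: $9,461.69 × 0.0899 = $850.61
Pre-tax total = $813.71 + $850.61 = $1,664.32
Taxable wages = $9,461.69 − $1,664.32 = $7,797.37
State withholding: $7,797.37 × 0.0809 = $630.81
City income tax: $7,797.37 × 0.025 = $194.93
State unemployment insurance (employee share): $9,461.69 × 0.001 = $9.46
Roth 401(k) contribution: $9,461.69 × 0.0101 = $95.56
Total deductions = $813.71 + $850.61 + $630.81 + $194.93 + $9.46 + $95.56 = $2,595.08
Net pay = $9,461.69 − $2,595.08 = $6,866.61

$6,866.61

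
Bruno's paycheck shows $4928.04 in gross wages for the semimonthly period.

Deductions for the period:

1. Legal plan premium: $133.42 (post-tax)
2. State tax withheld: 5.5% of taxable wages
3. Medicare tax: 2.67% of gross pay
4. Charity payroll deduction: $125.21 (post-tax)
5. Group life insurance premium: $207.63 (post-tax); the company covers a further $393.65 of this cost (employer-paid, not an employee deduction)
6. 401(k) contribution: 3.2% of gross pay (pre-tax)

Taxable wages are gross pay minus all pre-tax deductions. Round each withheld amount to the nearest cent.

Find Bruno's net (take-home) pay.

401(k) contribution: $4928.04 × 0.032 = $157.70
Taxable wages = $4928.04 − $157.70 = $4770.34
State tax withheld: $4770.34 × 0.055 = $262.37
Medicare tax: $4928.04 × 0.0267 = $131.58
Charity payroll deduction: $125.21
Legal plan premium: $133.42
Group life insurance premium: $207.63
(Employer's $393.65 toward group life insurance premium is not withheld from the employee.)
Total deductions = $157.70 + $262.37 + $131.58 + $125.21 + $133.42 + $207.63 = $1017.91
Net pay = $4928.04 − $1017.91 = $3910.13

$3910.13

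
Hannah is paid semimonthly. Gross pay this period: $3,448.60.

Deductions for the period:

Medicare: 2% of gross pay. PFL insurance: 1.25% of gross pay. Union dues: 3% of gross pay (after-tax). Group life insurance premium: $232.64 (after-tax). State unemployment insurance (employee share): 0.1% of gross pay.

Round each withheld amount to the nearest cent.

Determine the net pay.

PFL insurance: $3,448.60 × 0.0125 = $43.11
State unemployment insurance (employee share): $3,448.60 × 0.001 = $3.45
Medicare: $3,448.60 × 0.02 = $68.97
Group life insurance premium: $232.64
Union dues: $3,448.60 × 0.03 = $103.46
Total deductions = $43.11 + $3.45 + $68.97 + $232.64 + $103.46 = $451.63
Net pay = $3,448.60 − $451.63 = $2,996.97

$2,996.97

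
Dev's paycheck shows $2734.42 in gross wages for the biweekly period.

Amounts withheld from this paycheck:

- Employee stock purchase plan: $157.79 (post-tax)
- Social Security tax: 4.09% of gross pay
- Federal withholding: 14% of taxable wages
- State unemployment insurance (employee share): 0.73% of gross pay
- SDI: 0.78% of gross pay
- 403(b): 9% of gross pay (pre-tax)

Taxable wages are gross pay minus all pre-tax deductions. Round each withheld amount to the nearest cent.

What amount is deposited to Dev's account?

$1829.04

403(b): $2734.42 × 0.09 = $246.10
Taxable wages = $2734.42 − $246.10 = $2488.32
Federal withholding: $2488.32 × 0.14 = $348.36
SDI: $2734.42 × 0.0078 = $21.33
Social Security tax: $2734.42 × 0.0409 = $111.84
State unemployment insurance (employee share): $2734.42 × 0.0073 = $19.96
Employee stock purchase plan: $157.79
Total deductions = $246.10 + $348.36 + $21.33 + $111.84 + $19.96 + $157.79 = $905.38
Net pay = $2734.42 − $905.38 = $1829.04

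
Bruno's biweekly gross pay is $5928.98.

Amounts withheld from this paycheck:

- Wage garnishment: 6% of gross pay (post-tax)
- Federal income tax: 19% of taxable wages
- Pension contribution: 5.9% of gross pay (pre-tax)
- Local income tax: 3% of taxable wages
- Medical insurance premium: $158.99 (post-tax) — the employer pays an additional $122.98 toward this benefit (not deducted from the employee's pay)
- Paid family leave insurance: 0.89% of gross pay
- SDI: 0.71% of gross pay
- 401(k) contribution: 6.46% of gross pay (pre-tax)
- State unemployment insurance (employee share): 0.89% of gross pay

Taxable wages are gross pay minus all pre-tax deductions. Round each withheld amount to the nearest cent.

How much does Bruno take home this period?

$3390.64

401(k) contribution: $5928.98 × 0.0646 = $383.01
Pension contribution: $5928.98 × 0.059 = $349.81
Pre-tax total = $383.01 + $349.81 = $732.82
Taxable wages = $5928.98 − $732.82 = $5196.16
Local income tax: $5196.16 × 0.03 = $155.88
Federal income tax: $5196.16 × 0.19 = $987.27
Paid family leave insurance: $5928.98 × 0.0089 = $52.77
SDI: $5928.98 × 0.0071 = $42.10
State unemployment insurance (employee share): $5928.98 × 0.0089 = $52.77
Wage garnishment: $5928.98 × 0.06 = $355.74
Medical insurance premium: $158.99
(Employer's $122.98 toward medical insurance premium is not withheld from the employee.)
Total deductions = $383.01 + $349.81 + $155.88 + $987.27 + $52.77 + $42.10 + $52.77 + $355.74 + $158.99 = $2538.34
Net pay = $5928.98 − $2538.34 = $3390.64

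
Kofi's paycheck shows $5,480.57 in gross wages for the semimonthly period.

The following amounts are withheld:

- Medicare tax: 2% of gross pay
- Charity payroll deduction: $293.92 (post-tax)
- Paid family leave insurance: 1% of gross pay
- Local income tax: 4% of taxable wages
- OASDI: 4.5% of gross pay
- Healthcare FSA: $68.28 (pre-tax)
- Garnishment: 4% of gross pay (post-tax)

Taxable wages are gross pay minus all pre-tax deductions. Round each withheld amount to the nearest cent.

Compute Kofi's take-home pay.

Healthcare FSA: $68.28
Taxable wages = $5,480.57 − $68.28 = $5,412.29
Local income tax: $5,412.29 × 0.04 = $216.49
Medicare tax: $5,480.57 × 0.02 = $109.61
OASDI: $5,480.57 × 0.045 = $246.63
Paid family leave insurance: $5,480.57 × 0.01 = $54.81
Charity payroll deduction: $293.92
Garnishment: $5,480.57 × 0.04 = $219.22
Total deductions = $68.28 + $216.49 + $109.61 + $246.63 + $54.81 + $293.92 + $219.22 = $1,208.96
Net pay = $5,480.57 − $1,208.96 = $4,271.61

$4,271.61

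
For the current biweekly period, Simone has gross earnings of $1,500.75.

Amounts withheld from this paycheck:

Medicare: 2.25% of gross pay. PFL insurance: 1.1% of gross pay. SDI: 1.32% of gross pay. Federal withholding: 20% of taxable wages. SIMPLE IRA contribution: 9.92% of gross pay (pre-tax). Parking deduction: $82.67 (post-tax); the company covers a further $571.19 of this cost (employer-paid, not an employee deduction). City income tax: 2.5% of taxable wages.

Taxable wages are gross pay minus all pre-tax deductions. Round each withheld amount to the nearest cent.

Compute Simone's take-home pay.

$894.94

SIMPLE IRA contribution: $1,500.75 × 0.0992 = $148.87
Taxable wages = $1,500.75 − $148.87 = $1,351.88
Federal withholding: $1,351.88 × 0.2 = $270.38
City income tax: $1,351.88 × 0.025 = $33.80
PFL insurance: $1,500.75 × 0.011 = $16.51
SDI: $1,500.75 × 0.0132 = $19.81
Medicare: $1,500.75 × 0.0225 = $33.77
Parking deduction: $82.67
(Employer's $571.19 toward parking deduction is not withheld from the employee.)
Total deductions = $148.87 + $270.38 + $33.80 + $16.51 + $19.81 + $33.77 + $82.67 = $605.81
Net pay = $1,500.75 − $605.81 = $894.94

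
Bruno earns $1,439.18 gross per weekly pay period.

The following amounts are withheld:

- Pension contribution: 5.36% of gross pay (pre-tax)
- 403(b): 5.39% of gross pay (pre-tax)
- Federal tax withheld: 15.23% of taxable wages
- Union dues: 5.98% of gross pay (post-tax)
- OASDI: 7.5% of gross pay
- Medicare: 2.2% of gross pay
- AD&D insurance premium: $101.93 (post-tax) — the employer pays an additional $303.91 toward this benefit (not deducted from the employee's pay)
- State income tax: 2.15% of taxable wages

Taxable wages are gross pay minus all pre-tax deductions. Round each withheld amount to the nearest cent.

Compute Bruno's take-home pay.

403(b): $1,439.18 × 0.0539 = $77.57
Pension contribution: $1,439.18 × 0.0536 = $77.14
Pre-tax total = $77.57 + $77.14 = $154.71
Taxable wages = $1,439.18 − $154.71 = $1,284.47
Federal tax withheld: $1,284.47 × 0.1523 = $195.62
State income tax: $1,284.47 × 0.0215 = $27.62
OASDI: $1,439.18 × 0.075 = $107.94
Medicare: $1,439.18 × 0.022 = $31.66
Union dues: $1,439.18 × 0.0598 = $86.06
AD&D insurance premium: $101.93
(Employer's $303.91 toward AD&D insurance premium is not withheld from the employee.)
Total deductions = $77.57 + $77.14 + $195.62 + $27.62 + $107.94 + $31.66 + $86.06 + $101.93 = $705.54
Net pay = $1,439.18 − $705.54 = $733.64

$733.64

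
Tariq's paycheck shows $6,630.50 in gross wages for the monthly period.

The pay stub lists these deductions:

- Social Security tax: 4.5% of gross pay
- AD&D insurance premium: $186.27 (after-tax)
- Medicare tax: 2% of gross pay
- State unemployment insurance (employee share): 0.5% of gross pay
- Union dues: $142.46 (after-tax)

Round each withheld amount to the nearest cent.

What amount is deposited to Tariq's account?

State unemployment insurance (employee share): $6,630.50 × 0.005 = $33.15
Medicare tax: $6,630.50 × 0.02 = $132.61
Social Security tax: $6,630.50 × 0.045 = $298.37
AD&D insurance premium: $186.27
Union dues: $142.46
Total deductions = $33.15 + $132.61 + $298.37 + $186.27 + $142.46 = $792.86
Net pay = $6,630.50 − $792.86 = $5,837.64

$5,837.64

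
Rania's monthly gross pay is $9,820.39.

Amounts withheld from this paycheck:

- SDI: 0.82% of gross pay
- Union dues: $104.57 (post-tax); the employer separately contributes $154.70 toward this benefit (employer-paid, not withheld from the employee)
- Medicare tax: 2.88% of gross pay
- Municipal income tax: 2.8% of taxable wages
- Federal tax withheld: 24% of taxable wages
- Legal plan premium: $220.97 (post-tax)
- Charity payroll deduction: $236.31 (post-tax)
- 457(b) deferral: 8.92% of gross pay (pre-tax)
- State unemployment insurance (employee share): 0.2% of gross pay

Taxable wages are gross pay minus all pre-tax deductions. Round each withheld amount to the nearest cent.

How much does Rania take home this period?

457(b) deferral: $9,820.39 × 0.0892 = $875.98
Taxable wages = $9,820.39 − $875.98 = $8,944.41
Federal tax withheld: $8,944.41 × 0.24 = $2,146.66
Municipal income tax: $8,944.41 × 0.028 = $250.44
SDI: $9,820.39 × 0.0082 = $80.53
State unemployment insurance (employee share): $9,820.39 × 0.002 = $19.64
Medicare tax: $9,820.39 × 0.0288 = $282.83
Union dues: $104.57
Legal plan premium: $220.97
Charity payroll deduction: $236.31
(Employer's $154.70 toward union dues is not withheld from the employee.)
Total deductions = $875.98 + $2,146.66 + $250.44 + $80.53 + $19.64 + $282.83 + $104.57 + $220.97 + $236.31 = $4,217.93
Net pay = $9,820.39 − $4,217.93 = $5,602.46

$5,602.46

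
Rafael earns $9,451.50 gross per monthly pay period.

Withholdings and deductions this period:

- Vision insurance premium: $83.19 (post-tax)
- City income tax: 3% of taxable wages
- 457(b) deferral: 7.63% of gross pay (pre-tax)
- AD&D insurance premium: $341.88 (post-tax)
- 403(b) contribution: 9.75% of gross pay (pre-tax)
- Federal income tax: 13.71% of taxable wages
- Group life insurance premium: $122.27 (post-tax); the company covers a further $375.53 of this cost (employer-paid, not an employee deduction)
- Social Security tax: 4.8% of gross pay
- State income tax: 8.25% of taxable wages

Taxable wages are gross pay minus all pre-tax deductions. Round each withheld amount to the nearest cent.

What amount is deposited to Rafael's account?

403(b) contribution: $9,451.50 × 0.0975 = $921.52
457(b) deferral: $9,451.50 × 0.0763 = $721.15
Pre-tax total = $921.52 + $721.15 = $1,642.67
Taxable wages = $9,451.50 − $1,642.67 = $7,808.83
State income tax: $7,808.83 × 0.0825 = $644.23
City income tax: $7,808.83 × 0.03 = $234.26
Federal income tax: $7,808.83 × 0.1371 = $1,070.59
Social Security tax: $9,451.50 × 0.048 = $453.67
Vision insurance premium: $83.19
Group life insurance premium: $122.27
AD&D insurance premium: $341.88
(Employer's $375.53 toward group life insurance premium is not withheld from the employee.)
Total deductions = $921.52 + $721.15 + $644.23 + $234.26 + $1,070.59 + $453.67 + $83.19 + $122.27 + $341.88 = $4,592.76
Net pay = $9,451.50 − $4,592.76 = $4,858.74

$4,858.74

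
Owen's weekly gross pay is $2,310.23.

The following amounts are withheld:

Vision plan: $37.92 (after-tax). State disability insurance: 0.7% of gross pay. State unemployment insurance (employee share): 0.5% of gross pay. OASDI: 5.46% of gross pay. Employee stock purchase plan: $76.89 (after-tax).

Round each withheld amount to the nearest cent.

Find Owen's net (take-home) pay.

$2,041.56

OASDI: $2,310.23 × 0.0546 = $126.14
State unemployment insurance (employee share): $2,310.23 × 0.005 = $11.55
State disability insurance: $2,310.23 × 0.007 = $16.17
Vision plan: $37.92
Employee stock purchase plan: $76.89
Total deductions = $126.14 + $11.55 + $16.17 + $37.92 + $76.89 = $268.67
Net pay = $2,310.23 − $268.67 = $2,041.56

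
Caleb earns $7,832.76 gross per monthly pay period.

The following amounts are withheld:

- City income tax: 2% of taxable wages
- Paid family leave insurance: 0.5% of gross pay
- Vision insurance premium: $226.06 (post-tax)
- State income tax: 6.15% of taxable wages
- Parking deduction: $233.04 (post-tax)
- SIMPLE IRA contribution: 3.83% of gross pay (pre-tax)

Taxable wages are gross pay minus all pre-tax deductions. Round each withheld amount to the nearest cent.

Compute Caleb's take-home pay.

$6,420.58

SIMPLE IRA contribution: $7,832.76 × 0.0383 = $299.99
Taxable wages = $7,832.76 − $299.99 = $7,532.77
State income tax: $7,532.77 × 0.0615 = $463.27
City income tax: $7,532.77 × 0.02 = $150.66
Paid family leave insurance: $7,832.76 × 0.005 = $39.16
Parking deduction: $233.04
Vision insurance premium: $226.06
Total deductions = $299.99 + $463.27 + $150.66 + $39.16 + $233.04 + $226.06 = $1,412.18
Net pay = $7,832.76 − $1,412.18 = $6,420.58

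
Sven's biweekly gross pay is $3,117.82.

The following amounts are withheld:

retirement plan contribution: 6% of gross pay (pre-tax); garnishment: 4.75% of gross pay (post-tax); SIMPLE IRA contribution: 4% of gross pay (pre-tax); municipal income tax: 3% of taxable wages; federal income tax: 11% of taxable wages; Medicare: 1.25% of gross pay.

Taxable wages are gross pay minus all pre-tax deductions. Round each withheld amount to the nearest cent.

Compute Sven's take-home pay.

Retirement plan contribution: $3,117.82 × 0.06 = $187.07
SIMPLE IRA contribution: $3,117.82 × 0.04 = $124.71
Pre-tax total = $187.07 + $124.71 = $311.78
Taxable wages = $3,117.82 − $311.78 = $2,806.04
Municipal income tax: $2,806.04 × 0.03 = $84.18
Federal income tax: $2,806.04 × 0.11 = $308.66
Medicare: $3,117.82 × 0.0125 = $38.97
Garnishment: $3,117.82 × 0.0475 = $148.10
Total deductions = $187.07 + $124.71 + $84.18 + $308.66 + $38.97 + $148.10 = $891.69
Net pay = $3,117.82 − $891.69 = $2,226.13

$2,226.13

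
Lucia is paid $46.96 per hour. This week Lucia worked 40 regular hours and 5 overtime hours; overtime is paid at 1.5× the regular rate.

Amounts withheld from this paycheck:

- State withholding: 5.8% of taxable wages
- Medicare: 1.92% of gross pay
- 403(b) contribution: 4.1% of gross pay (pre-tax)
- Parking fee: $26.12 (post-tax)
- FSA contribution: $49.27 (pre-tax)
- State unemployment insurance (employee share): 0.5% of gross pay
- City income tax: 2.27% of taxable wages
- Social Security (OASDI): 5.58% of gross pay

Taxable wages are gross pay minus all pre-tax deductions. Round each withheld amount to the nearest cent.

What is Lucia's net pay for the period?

$1,716.66

Regular pay: 40 × $46.96 = $1,878.40
Overtime pay: 5 × $46.96 × 1.5 = $352.20
Gross pay = $1,878.40 + $352.20 = $2,230.60
FSA contribution: $49.27
403(b) contribution: $2,230.60 × 0.041 = $91.45
Pre-tax total = $49.27 + $91.45 = $140.72
Taxable wages = $2,230.60 − $140.72 = $2,089.88
State withholding: $2,089.88 × 0.058 = $121.21
City income tax: $2,089.88 × 0.0227 = $47.44
State unemployment insurance (employee share): $2,230.60 × 0.005 = $11.15
Social Security (OASDI): $2,230.60 × 0.0558 = $124.47
Medicare: $2,230.60 × 0.0192 = $42.83
Parking fee: $26.12
Total deductions = $49.27 + $91.45 + $121.21 + $47.44 + $11.15 + $124.47 + $42.83 + $26.12 = $513.94
Net pay = $2,230.60 − $513.94 = $1,716.66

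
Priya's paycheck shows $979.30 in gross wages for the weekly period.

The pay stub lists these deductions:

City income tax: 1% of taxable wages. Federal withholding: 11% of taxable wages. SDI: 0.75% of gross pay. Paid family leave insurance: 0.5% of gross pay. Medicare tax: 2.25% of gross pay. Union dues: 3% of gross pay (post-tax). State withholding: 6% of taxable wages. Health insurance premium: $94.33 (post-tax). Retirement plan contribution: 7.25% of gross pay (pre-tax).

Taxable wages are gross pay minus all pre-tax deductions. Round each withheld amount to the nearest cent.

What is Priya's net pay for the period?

Retirement plan contribution: $979.30 × 0.0725 = $71.00
Taxable wages = $979.30 − $71.00 = $908.30
Federal withholding: $908.30 × 0.11 = $99.91
City income tax: $908.30 × 0.01 = $9.08
State withholding: $908.30 × 0.06 = $54.50
Medicare tax: $979.30 × 0.0225 = $22.03
Paid family leave insurance: $979.30 × 0.005 = $4.90
SDI: $979.30 × 0.0075 = $7.34
Health insurance premium: $94.33
Union dues: $979.30 × 0.03 = $29.38
Total deductions = $71.00 + $99.91 + $9.08 + $54.50 + $22.03 + $4.90 + $7.34 + $94.33 + $29.38 = $392.47
Net pay = $979.30 − $392.47 = $586.83

$586.83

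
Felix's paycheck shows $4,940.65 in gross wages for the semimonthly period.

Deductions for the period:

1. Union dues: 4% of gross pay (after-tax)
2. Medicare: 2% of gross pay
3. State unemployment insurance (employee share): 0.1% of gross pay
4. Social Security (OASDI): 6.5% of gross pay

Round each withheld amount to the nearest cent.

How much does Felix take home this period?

Social Security (OASDI): $4,940.65 × 0.065 = $321.14
Medicare: $4,940.65 × 0.02 = $98.81
State unemployment insurance (employee share): $4,940.65 × 0.001 = $4.94
Union dues: $4,940.65 × 0.04 = $197.63
Total deductions = $321.14 + $98.81 + $4.94 + $197.63 = $622.52
Net pay = $4,940.65 − $622.52 = $4,318.13

$4,318.13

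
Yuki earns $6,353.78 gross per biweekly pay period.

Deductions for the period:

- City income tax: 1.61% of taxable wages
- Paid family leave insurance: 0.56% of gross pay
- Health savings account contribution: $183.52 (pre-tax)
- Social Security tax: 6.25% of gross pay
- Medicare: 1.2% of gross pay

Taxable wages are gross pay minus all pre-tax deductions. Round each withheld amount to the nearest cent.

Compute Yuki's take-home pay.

$5,561.98

Health savings account contribution: $183.52
Taxable wages = $6,353.78 − $183.52 = $6,170.26
City income tax: $6,170.26 × 0.0161 = $99.34
Paid family leave insurance: $6,353.78 × 0.0056 = $35.58
Medicare: $6,353.78 × 0.012 = $76.25
Social Security tax: $6,353.78 × 0.0625 = $397.11
Total deductions = $183.52 + $99.34 + $35.58 + $76.25 + $397.11 = $791.80
Net pay = $6,353.78 − $791.80 = $5,561.98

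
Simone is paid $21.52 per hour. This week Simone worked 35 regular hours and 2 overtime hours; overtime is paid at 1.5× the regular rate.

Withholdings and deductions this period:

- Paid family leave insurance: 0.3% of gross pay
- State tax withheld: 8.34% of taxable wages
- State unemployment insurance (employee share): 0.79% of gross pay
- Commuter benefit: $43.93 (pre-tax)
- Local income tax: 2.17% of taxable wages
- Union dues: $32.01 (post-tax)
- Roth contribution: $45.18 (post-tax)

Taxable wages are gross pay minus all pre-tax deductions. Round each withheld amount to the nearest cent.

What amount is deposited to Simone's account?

Regular pay: 35 × $21.52 = $753.20
Overtime pay: 2 × $21.52 × 1.5 = $64.56
Gross pay = $753.20 + $64.56 = $817.76
Commuter benefit: $43.93
Taxable wages = $817.76 − $43.93 = $773.83
State tax withheld: $773.83 × 0.0834 = $64.54
Local income tax: $773.83 × 0.0217 = $16.79
Paid family leave insurance: $817.76 × 0.003 = $2.45
State unemployment insurance (employee share): $817.76 × 0.0079 = $6.46
Union dues: $32.01
Roth contribution: $45.18
Total deductions = $43.93 + $64.54 + $16.79 + $2.45 + $6.46 + $32.01 + $45.18 = $211.36
Net pay = $817.76 − $211.36 = $606.40

$606.40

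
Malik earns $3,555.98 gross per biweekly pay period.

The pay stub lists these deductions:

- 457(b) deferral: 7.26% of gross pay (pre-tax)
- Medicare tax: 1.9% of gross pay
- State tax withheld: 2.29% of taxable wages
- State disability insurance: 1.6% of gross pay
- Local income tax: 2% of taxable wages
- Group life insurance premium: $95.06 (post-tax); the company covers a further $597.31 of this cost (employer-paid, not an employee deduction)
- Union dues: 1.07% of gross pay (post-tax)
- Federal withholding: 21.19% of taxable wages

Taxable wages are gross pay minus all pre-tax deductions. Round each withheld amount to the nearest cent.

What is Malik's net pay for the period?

457(b) deferral: $3,555.98 × 0.0726 = $258.16
Taxable wages = $3,555.98 − $258.16 = $3,297.82
Federal withholding: $3,297.82 × 0.2119 = $698.81
State tax withheld: $3,297.82 × 0.0229 = $75.52
Local income tax: $3,297.82 × 0.02 = $65.96
Medicare tax: $3,555.98 × 0.019 = $67.56
State disability insurance: $3,555.98 × 0.016 = $56.90
Union dues: $3,555.98 × 0.0107 = $38.05
Group life insurance premium: $95.06
(Employer's $597.31 toward group life insurance premium is not withheld from the employee.)
Total deductions = $258.16 + $698.81 + $75.52 + $65.96 + $67.56 + $56.90 + $38.05 + $95.06 = $1,356.02
Net pay = $3,555.98 − $1,356.02 = $2,199.96

$2,199.96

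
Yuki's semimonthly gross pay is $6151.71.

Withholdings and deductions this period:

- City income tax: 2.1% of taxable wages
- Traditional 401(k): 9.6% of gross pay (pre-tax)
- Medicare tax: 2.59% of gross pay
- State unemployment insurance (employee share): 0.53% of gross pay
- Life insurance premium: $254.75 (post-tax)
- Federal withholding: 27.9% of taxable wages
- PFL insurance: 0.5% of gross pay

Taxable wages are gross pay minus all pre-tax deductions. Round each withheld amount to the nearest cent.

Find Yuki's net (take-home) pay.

$3415.37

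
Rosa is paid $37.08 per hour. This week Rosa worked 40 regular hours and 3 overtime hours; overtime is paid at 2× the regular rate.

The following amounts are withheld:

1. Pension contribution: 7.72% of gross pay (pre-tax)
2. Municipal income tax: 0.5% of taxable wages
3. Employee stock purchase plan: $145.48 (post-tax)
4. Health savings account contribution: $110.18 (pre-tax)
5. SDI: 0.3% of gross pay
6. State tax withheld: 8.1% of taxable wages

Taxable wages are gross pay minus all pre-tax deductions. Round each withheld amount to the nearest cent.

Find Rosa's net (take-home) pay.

$1,187.33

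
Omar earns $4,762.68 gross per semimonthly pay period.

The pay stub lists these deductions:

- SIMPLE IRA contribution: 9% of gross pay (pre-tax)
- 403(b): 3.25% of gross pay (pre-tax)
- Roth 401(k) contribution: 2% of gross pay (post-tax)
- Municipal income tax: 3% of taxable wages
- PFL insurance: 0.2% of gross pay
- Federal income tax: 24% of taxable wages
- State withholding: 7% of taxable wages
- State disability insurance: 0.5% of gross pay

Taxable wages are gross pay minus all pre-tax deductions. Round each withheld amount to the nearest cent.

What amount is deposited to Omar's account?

SIMPLE IRA contribution: $4,762.68 × 0.09 = $428.64
403(b): $4,762.68 × 0.0325 = $154.79
Pre-tax total = $428.64 + $154.79 = $583.43
Taxable wages = $4,762.68 − $583.43 = $4,179.25
Municipal income tax: $4,179.25 × 0.03 = $125.38
State withholding: $4,179.25 × 0.07 = $292.55
Federal income tax: $4,179.25 × 0.24 = $1,003.02
State disability insurance: $4,762.68 × 0.005 = $23.81
PFL insurance: $4,762.68 × 0.002 = $9.53
Roth 401(k) contribution: $4,762.68 × 0.02 = $95.25
Total deductions = $428.64 + $154.79 + $125.38 + $292.55 + $1,003.02 + $23.81 + $9.53 + $95.25 = $2,132.97
Net pay = $4,762.68 − $2,132.97 = $2,629.71

$2,629.71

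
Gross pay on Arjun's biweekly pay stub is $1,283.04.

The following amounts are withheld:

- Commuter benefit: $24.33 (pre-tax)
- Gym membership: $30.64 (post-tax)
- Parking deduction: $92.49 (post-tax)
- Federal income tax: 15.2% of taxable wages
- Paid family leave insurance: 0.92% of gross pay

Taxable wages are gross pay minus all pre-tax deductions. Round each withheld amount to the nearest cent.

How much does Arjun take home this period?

$932.46

Commuter benefit: $24.33
Taxable wages = $1,283.04 − $24.33 = $1,258.71
Federal income tax: $1,258.71 × 0.152 = $191.32
Paid family leave insurance: $1,283.04 × 0.0092 = $11.80
Gym membership: $30.64
Parking deduction: $92.49
Total deductions = $24.33 + $191.32 + $11.80 + $30.64 + $92.49 = $350.58
Net pay = $1,283.04 − $350.58 = $932.46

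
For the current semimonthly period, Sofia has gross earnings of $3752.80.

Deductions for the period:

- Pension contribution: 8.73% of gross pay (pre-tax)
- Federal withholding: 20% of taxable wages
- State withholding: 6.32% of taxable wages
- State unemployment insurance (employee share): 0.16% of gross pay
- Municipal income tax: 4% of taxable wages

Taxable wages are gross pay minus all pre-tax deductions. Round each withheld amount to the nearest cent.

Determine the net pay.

Pension contribution: $3752.80 × 0.0873 = $327.62
Taxable wages = $3752.80 − $327.62 = $3425.18
State withholding: $3425.18 × 0.0632 = $216.47
Federal withholding: $3425.18 × 0.2 = $685.04
Municipal income tax: $3425.18 × 0.04 = $137.01
State unemployment insurance (employee share): $3752.80 × 0.0016 = $6.00
Total deductions = $327.62 + $216.47 + $685.04 + $137.01 + $6.00 = $1372.14
Net pay = $3752.80 − $1372.14 = $2380.66

$2380.66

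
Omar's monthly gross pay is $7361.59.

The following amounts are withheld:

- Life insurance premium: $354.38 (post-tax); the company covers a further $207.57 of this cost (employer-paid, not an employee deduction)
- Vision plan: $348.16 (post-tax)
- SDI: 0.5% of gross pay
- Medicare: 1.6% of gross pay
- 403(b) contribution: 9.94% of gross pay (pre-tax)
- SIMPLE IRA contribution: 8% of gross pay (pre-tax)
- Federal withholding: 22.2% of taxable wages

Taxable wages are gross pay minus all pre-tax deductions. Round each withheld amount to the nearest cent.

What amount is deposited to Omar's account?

$3842.70

403(b) contribution: $7361.59 × 0.0994 = $731.74
SIMPLE IRA contribution: $7361.59 × 0.08 = $588.93
Pre-tax total = $731.74 + $588.93 = $1320.67
Taxable wages = $7361.59 − $1320.67 = $6040.92
Federal withholding: $6040.92 × 0.222 = $1341.08
SDI: $7361.59 × 0.005 = $36.81
Medicare: $7361.59 × 0.016 = $117.79
Vision plan: $348.16
Life insurance premium: $354.38
(Employer's $207.57 toward life insurance premium is not withheld from the employee.)
Total deductions = $731.74 + $588.93 + $1341.08 + $36.81 + $117.79 + $348.16 + $354.38 = $3518.89
Net pay = $7361.59 − $3518.89 = $3842.70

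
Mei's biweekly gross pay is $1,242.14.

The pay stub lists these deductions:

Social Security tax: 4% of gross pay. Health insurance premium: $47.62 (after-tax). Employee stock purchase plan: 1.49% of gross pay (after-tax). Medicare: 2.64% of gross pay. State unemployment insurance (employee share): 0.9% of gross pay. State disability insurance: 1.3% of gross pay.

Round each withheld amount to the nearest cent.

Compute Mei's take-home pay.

Social Security tax: $1,242.14 × 0.04 = $49.69
Medicare: $1,242.14 × 0.0264 = $32.79
State disability insurance: $1,242.14 × 0.013 = $16.15
State unemployment insurance (employee share): $1,242.14 × 0.009 = $11.18
Health insurance premium: $47.62
Employee stock purchase plan: $1,242.14 × 0.0149 = $18.51
Total deductions = $49.69 + $32.79 + $16.15 + $11.18 + $47.62 + $18.51 = $175.94
Net pay = $1,242.14 − $175.94 = $1,066.20

$1,066.20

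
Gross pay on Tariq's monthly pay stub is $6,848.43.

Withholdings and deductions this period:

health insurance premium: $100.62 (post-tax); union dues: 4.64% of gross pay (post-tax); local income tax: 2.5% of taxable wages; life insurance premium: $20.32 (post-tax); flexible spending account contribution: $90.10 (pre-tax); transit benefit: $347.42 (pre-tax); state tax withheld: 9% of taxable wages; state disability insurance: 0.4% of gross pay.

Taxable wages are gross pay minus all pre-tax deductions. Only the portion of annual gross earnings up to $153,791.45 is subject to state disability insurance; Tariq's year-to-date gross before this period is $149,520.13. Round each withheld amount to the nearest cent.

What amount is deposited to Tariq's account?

Transit benefit: $347.42
Flexible spending account contribution: $90.10
Pre-tax total = $347.42 + $90.10 = $437.52
Taxable wages = $6,848.43 − $437.52 = $6,410.91
Local income tax: $6,410.91 × 0.025 = $160.27
State tax withheld: $6,410.91 × 0.09 = $576.98
State disability insurance: only $153,791.45 − $149,520.13 = $4,271.32 of this check is subject → $4,271.32 × 0.004 = $17.09
Union dues: $6,848.43 × 0.0464 = $317.77
Life insurance premium: $20.32
Health insurance premium: $100.62
Total deductions = $347.42 + $90.10 + $160.27 + $576.98 + $17.09 + $317.77 + $20.32 + $100.62 = $1,630.57
Net pay = $6,848.43 − $1,630.57 = $5,217.86

$5,217.86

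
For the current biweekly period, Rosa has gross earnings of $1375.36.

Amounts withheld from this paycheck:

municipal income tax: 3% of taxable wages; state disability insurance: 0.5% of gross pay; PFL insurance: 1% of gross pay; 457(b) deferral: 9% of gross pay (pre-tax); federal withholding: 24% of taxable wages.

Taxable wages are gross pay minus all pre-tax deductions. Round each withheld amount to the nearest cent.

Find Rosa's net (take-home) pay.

$893.02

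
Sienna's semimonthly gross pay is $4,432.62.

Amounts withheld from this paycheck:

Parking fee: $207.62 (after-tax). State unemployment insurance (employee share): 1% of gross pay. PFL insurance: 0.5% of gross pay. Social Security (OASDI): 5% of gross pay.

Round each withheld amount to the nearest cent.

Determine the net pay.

$3,936.88

Social Security (OASDI): $4,432.62 × 0.05 = $221.63
PFL insurance: $4,432.62 × 0.005 = $22.16
State unemployment insurance (employee share): $4,432.62 × 0.01 = $44.33
Parking fee: $207.62
Total deductions = $221.63 + $22.16 + $44.33 + $207.62 = $495.74
Net pay = $4,432.62 − $495.74 = $3,936.88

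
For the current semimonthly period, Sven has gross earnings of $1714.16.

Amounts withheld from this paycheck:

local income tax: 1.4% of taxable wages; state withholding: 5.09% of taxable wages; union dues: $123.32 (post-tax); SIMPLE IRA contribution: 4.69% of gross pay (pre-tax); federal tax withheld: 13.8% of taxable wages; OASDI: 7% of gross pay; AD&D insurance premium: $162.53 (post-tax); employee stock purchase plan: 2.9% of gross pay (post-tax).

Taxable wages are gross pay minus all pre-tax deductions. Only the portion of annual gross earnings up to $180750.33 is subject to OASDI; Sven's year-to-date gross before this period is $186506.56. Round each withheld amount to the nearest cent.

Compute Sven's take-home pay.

SIMPLE IRA contribution: $1714.16 × 0.0469 = $80.39
Taxable wages = $1714.16 − $80.39 = $1633.77
Federal tax withheld: $1633.77 × 0.138 = $225.46
State withholding: $1633.77 × 0.0509 = $83.16
Local income tax: $1633.77 × 0.014 = $22.87
OASDI: annual cap $180750.33 already reached (YTD $186506.56), so $0.00
Employee stock purchase plan: $1714.16 × 0.029 = $49.71
AD&D insurance premium: $162.53
Union dues: $123.32
Total deductions = $80.39 + $225.46 + $83.16 + $22.87 + $0.00 + $49.71 + $162.53 + $123.32 = $747.44
Net pay = $1714.16 − $747.44 = $966.72

$966.72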